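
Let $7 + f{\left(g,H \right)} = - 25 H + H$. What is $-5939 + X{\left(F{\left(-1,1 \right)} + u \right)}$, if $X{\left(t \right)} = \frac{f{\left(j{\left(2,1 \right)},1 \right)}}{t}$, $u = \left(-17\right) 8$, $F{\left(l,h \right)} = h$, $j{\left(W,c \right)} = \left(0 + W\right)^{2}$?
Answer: $- \frac{801734}{135} \approx -5938.8$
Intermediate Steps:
$j{\left(W,c \right)} = W^{2}$
$f{\left(g,H \right)} = -7 - 24 H$ ($f{\left(g,H \right)} = -7 + \left(- 25 H + H\right) = -7 - 24 H$)
$u = -136$
$X{\left(t \right)} = - \frac{31}{t}$ ($X{\left(t \right)} = \frac{-7 - 24}{t} = - \frac{31}{t}$)
$-5939 + X{\left(F{\left(-1,1 \right)} + u \right)} = -5939 - \frac{31}{1 - 136} = -5939 - \frac{31}{-135} = -5939 - - \frac{31}{135} = -5939 + \frac{31}{135} = - \frac{801734}{135}$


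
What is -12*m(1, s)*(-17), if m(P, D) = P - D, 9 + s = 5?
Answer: 1020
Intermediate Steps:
s = -4 (s = -9 + 5 = -4)
-12*m(1, s)*(-17) = -12*(1 - 1*(-4))*(-17) = -12*(1 + 4)*(-17) = -12*5*(-17) = -60*(-17) = 1020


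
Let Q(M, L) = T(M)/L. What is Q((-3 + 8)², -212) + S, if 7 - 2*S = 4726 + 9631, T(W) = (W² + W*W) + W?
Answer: -1522375/212 ≈ -7181.0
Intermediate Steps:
T(W) = W + 2*W² (T(W) = (W² + W²) + W = 2*W² + W = W + 2*W²)
Q(M, L) = M*(1 + 2*M)/L (Q(M, L) = (M*(1 + 2*M))/L = M*(1 + 2*M)/L)
S = -7175 (S = 7/2 - (4726 + 9631)/2 = 7/2 - ½*14357 = 7/2 - 14357/2 = -7175)
Q((-3 + 8)², -212) + S = (-3 + 8)²*(1 + 2*(-3 + 8)²)/(-212) - 7175 = 5²*(-1/212)*(1 + 2*5²) - 7175 = 25*(-1/212)*(1 + 2*25) - 7175 = 25*(-1/212)*(1 + 50) - 7175 = 25*(-1/212)*51 - 7175 = -1275/212 - 7175 = -1522375/212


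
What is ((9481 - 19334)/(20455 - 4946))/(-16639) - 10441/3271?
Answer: -2694312205528/844095455021 ≈ -3.1920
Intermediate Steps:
((9481 - 19334)/(20455 - 4946))/(-16639) - 10441/3271 = -9853/15509*(-1/16639) - 10441*1/3271 = -9853*1/15509*(-1/16639) - 10441/3271 = -9853/15509*(-1/16639) - 10441/3271 = 9853/258054251 - 10441/3271 = -2694312205528/844095455021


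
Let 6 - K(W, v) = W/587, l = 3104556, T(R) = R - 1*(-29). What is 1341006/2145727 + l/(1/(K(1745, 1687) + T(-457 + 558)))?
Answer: 520178865177708966/1259541749 ≈ 4.1299e+8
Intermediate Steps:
T(R) = 29 + R (T(R) = R + 29 = 29 + R)
K(W, v) = 6 - W/587
1341006/2145727 + l/(1/(K(1745, 1687) + T(-457 + 558))) = 1341006/2145727 + 3104556/(1/((6 - 1/587*1745) + (29 + (-457 + 558)))) = 1341006*(1/2145727) + 3104556/(1/((6 - 1745/587) + (29 + 101))) = 1341006/2145727 + 3104556/(1/(1777/587 + 130)) = 1341006/2145727 + 3104556/(1/(78087/587)) = 1341006/2145727 + 3104556/(587/78087) = 1341006/2145727 + 3104556*(78087/587) = 1341006/2145727 + 242425464372/587 = 520178865177708966/1259541749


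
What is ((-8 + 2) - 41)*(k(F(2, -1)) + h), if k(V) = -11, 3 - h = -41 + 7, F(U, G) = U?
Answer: -1222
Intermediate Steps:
h = 37 (h = 3 - (-41 + 7) = 3 - 1*(-34) = 3 + 34 = 37)
((-8 + 2) - 41)*(k(F(2, -1)) + h) = ((-8 + 2) - 41)*(-11 + 37) = (-6 - 41)*26 = -47*26 = -1222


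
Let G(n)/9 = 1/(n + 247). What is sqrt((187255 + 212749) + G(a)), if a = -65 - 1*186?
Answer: sqrt(1600007)/2 ≈ 632.46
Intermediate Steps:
a = -251 (a = -65 - 186 = -251)
G(n) = 9/(247 + n) (G(n) = 9/(n + 247) = 9/(247 + n))
sqrt((187255 + 212749) + G(a)) = sqrt((187255 + 212749) + 9/(247 - 251)) = sqrt(400004 + 9/(-4)) = sqrt(400004 + 9*(-1/4)) = sqrt(400004 - 9/4) = sqrt(1600007/4) = sqrt(1600007)/2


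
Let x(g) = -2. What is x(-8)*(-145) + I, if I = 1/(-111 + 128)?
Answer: 4931/17 ≈ 290.06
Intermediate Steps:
I = 1/17 ≈ 0.058824
x(-8)*(-145) + I = -2*(-145) + 1/17 = 290 + 1/17 = 4931/17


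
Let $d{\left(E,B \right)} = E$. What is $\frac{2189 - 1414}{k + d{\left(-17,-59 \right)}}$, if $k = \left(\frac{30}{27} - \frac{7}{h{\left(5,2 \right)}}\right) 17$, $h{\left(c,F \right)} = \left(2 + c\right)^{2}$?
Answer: $- \frac{48825}{34} \approx -1436.0$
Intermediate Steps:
$k = \frac{1037}{63}$ ($k = \left(\frac{30}{27} - \frac{7}{\left(2 + 5\right)^{2}}\right) 17 = \left(30 \cdot \frac{1}{27} - \frac{7}{7^{2}}\right) 17 = \left(\frac{10}{9} - \frac{7}{49}\right) 17 = \left(\frac{10}{9} - \frac{1}{7}\right) 17 = \frac{61}{63} \cdot 17 = \frac{1037}{63} \approx 16.46$)
$\frac{2189 - 1414}{k + d{\left(-17,-59 \right)}} = \frac{2189 - 1414}{\frac{1037}{63} - 17} = \frac{775}{- \frac{34}{63}} = 775 \left(- \frac{63}{34}\right) = - \frac{48825}{34}$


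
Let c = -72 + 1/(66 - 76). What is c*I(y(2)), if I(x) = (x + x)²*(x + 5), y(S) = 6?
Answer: -571032/5 ≈ -1.1421e+5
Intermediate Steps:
I(x) = 4*x²*(5 + x) (I(x) = (2*x)²*(5 + x) = (4*x²)*(5 + x) = 4*x²*(5 + x))
c = -721/10 (c = -72 + 1/(-10) = -72 - ⅒ = -721/10 ≈ -72.100)
c*I(y(2)) = -1442*6²*(5 + 6)/5 = -1442*36*11/5 = -721/10*1584 = -571032/5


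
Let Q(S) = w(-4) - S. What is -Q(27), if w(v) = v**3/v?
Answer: 11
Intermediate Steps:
w(v) = v**2
Q(S) = 16 - S (Q(S) = (-4)**2 - S = 16 - S)
-Q(27) = -(16 - 1*27) = -(16 - 27) = -1*(-11) = 11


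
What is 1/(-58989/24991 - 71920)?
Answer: -24991/1797411709 ≈ -1.3904e-5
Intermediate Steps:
1/(-58989/24991 - 71920) = 1/(-1797411709/24991) = -24991/1797411709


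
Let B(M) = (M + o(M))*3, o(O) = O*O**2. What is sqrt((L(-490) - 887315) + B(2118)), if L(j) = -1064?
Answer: sqrt(28502679071) ≈ 1.6883e+5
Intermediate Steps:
o(O) = O**3
B(M) = 3*M + 3*M**3 (B(M) = (M + M**3)*3 = 3*M + 3*M**3)
sqrt((L(-490) - 887315) + B(2118)) = sqrt((-1064 - 887315) + 3*2118*(1 + 2118**2)) = sqrt(-888379 + 3*2118*(1 + 4485924)) = sqrt(-888379 + 3*2118*4485925) = sqrt(-888379 + 28503567450) = sqrt(28502679071)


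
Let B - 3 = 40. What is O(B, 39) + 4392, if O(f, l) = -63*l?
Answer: 1935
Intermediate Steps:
B = 43 (B = 3 + 40 = 43)
O(B, 39) + 4392 = -63*39 + 4392 = -2457 + 4392 = 1935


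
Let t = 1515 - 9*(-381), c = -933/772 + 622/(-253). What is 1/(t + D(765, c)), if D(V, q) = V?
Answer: 1/5709 ≈ 0.00017516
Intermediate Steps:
c = -716233/195316 (c = -933*1/772 + 622*(-1/253) = -933/772 - 622/253 = -716233/195316 ≈ -3.6670)
t = 4944 (t = 1515 + 3429 = 4944)
1/(t + D(765, c)) = 1/(4944 + 765) = 1/5709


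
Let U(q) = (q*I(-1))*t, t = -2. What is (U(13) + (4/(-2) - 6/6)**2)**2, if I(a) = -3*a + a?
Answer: 1849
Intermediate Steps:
I(a) = -2*a
U(q) = -4*q (U(q) = (q*(-2*(-1)))*(-2) = (q*2)*(-2) = (2*q)*(-2) = -4*q)
(U(13) + (4/(-2) - 6/6)**2)**2 = (-4*13 + (4/(-2) - 6/6)**2)**2 = (-52 + (4*(-1/2) - 6*1/6)**2)**2 = (-52 + (-2 - 1)**2)**2 = (-52 + (-3)**2)**2 = (-52 + 9)**2 = (-43)**2 = 1849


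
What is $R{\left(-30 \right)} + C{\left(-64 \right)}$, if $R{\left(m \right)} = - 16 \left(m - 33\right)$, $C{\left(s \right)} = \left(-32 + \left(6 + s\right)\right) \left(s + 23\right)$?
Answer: $4698$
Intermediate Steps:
$C{\left(s \right)} = \left(-26 + s\right) \left(23 + s\right)$
$R{\left(m \right)} = 528 - 16 m$ ($R{\left(m \right)} = - 16 \left(-33 + m\right) = 528 - 16 m$)
$R{\left(-30 \right)} + C{\left(-64 \right)} = \left(528 - -480\right) - \left(406 - 4096\right) = \left(528 + 480\right) + \left(-598 + 4096 + 192\right) = 1008 + 3690 = 4698$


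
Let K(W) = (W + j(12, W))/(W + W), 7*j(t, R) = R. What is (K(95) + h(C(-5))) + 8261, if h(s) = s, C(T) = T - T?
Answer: 57831/7 ≈ 8261.6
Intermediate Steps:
j(t, R) = R/7
C(T) = 0
K(W) = 4/7 (K(W) = (W + W/7)/(W + W) = (8*W/7)/((2*W)) = (8*W/7)*(1/(2*W)) = 4/7)
(K(95) + h(C(-5))) + 8261 = (4/7 + 0) + 8261 = 4/7 + 8261 = 57831/7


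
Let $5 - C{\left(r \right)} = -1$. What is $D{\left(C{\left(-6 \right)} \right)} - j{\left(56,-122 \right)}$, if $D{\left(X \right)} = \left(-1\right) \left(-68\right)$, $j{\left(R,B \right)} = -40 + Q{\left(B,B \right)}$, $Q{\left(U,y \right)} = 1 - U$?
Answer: $-15$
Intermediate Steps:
$C{\left(r \right)} = 6$ ($C{\left(r \right)} = 5 - -1 = 5 + 1 = 6$)
$j{\left(R,B \right)} = -39 - B$ ($j{\left(R,B \right)} = -40 - \left(-1 + B\right) = -39 - B$)
$D{\left(X \right)} = 68$
$D{\left(C{\left(-6 \right)} \right)} - j{\left(56,-122 \right)} = 68 - \left(-39 - -122\right) = 68 - \left(-39 + 122\right) = 68 - 83 = -15$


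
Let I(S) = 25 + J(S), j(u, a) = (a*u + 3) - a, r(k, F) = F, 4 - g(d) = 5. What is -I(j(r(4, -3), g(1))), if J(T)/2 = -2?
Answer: -21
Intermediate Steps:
g(d) = -1 (g(d) = 4 - 1*5 = 4 - 5 = -1)
J(T) = -4 (J(T) = 2*(-2) = -4)
j(u, a) = 3 - a + a*u (j(u, a) = (3 + a*u) - a = 3 - a + a*u)
I(S) = 21 (I(S) = 25 - 4 = 21)
-I(j(r(4, -3), g(1))) = -1*21 = -21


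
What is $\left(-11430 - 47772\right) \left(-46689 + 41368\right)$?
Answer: $315013842$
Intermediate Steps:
$\left(-11430 - 47772\right) \left(-46689 + 41368\right) = \left(-59202\right) \left(-5321\right) = 315013842$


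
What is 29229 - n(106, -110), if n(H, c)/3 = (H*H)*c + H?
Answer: 3736791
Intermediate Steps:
n(H, c) = 3*H + 3*c*H² (n(H, c) = 3*((H*H)*c + H) = 3*(H²*c + H) = 3*(c*H² + H) = 3*(H + c*H²) = 3*H + 3*c*H²)
29229 - n(106, -110) = 29229 - 3*106*(1 + 106*(-110)) = 29229 - 3*106*(1 - 11660) = 29229 - 3*106*(-11659) = 29229 - 1*(-3707562) = 29229 + 3707562 = 3736791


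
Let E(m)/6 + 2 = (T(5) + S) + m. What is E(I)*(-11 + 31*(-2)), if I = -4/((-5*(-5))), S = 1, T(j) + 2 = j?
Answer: -20148/25 ≈ -805.92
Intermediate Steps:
T(j) = -2 + j
I = -4/25 ≈ -0.16000
E(m) = 12 + 6*m (E(m) = -12 + 6*(((-2 + 5) + 1) + m) = -12 + 6*((3 + 1) + m) = -12 + 6*(4 + m) = -12 + (24 + 6*m) = 12 + 6*m)
E(I)*(-11 + 31*(-2)) = (12 + 6*(-4/25))*(-11 + 31*(-2)) = (12 - 24/25)*(-11 - 62) = (276/25)*(-73) = -20148/25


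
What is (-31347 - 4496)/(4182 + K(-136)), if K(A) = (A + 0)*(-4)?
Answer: -35843/4726 ≈ -7.5842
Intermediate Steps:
K(A) = -4*A (K(A) = A*(-4) = -4*A)
(-31347 - 4496)/(4182 + K(-136)) = (-31347 - 4496)/(4182 - 4*(-136)) = -35843/(4182 + 544) = -35843/4726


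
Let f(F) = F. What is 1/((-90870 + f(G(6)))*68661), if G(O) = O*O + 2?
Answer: -1/6236615952 ≈ -1.6034e-10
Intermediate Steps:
G(O) = 2 + O**2 (G(O) = O**2 + 2 = 2 + O**2)
1/((-90870 + f(G(6)))*68661) = 1/(-90870 + (2 + 6**2)*68661) = (1/68661)/(-90870 + (2 + 36)) = (1/68661)/(-90870 + 38) = (1/68661)/(-90832) = -1/90832*1/68661 = -1/6236615952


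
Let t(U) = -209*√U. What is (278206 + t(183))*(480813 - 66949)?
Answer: 115139447984 - 86497576*√183 ≈ 1.1397e+11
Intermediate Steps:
(278206 + t(183))*(480813 - 66949) = (278206 - 209*√183)*(480813 - 66949) = (278206 - 209*√183)*413864 = 115139447984 - 86497576*√183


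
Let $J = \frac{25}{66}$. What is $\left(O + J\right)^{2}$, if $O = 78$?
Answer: $\frac{26759929}{4356} \approx 6143.2$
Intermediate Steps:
$J = \frac{25}{66}$ ($J = 25 \cdot \frac{1}{66} = \frac{25}{66} \approx 0.37879$)
$\left(O + J\right)^{2} = \left(78 + \frac{25}{66}\right)^{2} = \left(\frac{5173}{66}\right)^{2} = \frac{26759929}{4356}$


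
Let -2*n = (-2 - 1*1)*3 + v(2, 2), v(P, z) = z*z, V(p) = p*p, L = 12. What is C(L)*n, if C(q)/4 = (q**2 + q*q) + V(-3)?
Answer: 2970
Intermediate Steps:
V(p) = p**2
C(q) = 36 + 8*q**2 (C(q) = 4*((q**2 + q*q) + (-3)**2) = 4*((q**2 + q**2) + 9) = 4*(2*q**2 + 9) = 4*(9 + 2*q**2) = 36 + 8*q**2)
v(P, z) = z**2
n = 5/2 (n = -((-2 - 1*1)*3 + 2**2)/2 = -((-2 - 1)*3 + 4)/2 = -(-3*3 + 4)/2 = -(-9 + 4)/2 = -1/2*(-5) = 5/2 ≈ 2.5000)
C(L)*n = (36 + 8*12**2)*(5/2) = (36 + 8*144)*(5/2) = (36 + 1152)*(5/2) = 1188*(5/2) = 2970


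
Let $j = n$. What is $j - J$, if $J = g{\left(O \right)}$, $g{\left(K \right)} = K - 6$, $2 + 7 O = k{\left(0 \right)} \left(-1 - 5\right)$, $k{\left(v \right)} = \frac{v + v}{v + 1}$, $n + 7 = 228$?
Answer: $\frac{1591}{7} \approx 227.29$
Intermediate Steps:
$n = 221$ ($n = -7 + 228 = 221$)
$k{\left(v \right)} = \frac{2 v}{1 + v}$
$O = - \frac{2}{7}$ ($O = - \frac{2}{7} + \frac{2 \cdot 0 \frac{1}{1 + 0} \left(-1 - 5\right)}{7} = - \frac{2}{7} + \frac{2 \cdot 0 \cdot 1^{-1} \left(-6\right)}{7} = - \frac{2}{7} + \frac{2 \cdot 0 \cdot 1 \left(-6\right)}{7} = - \frac{2}{7} + \frac{0 \left(-6\right)}{7} = - \frac{2}{7} + \frac{1}{7} \cdot 0 = - \frac{2}{7} + 0 = - \frac{2}{7} \approx -0.28571$)
$g{\left(K \right)} = -6 + K$ ($g{\left(K \right)} = K - 6 = -6 + K$)
$j = 221$
$J = - \frac{44}{7}$ ($J = -6 - \frac{2}{7} = - \frac{44}{7} \approx -6.2857$)
$j - J = 221 - - \frac{44}{7} = 221 + \frac{44}{7} = \frac{1591}{7}$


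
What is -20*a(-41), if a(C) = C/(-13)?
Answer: -820/13 ≈ -63.077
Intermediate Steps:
a(C) = -C/13 (a(C) = C*(-1/13) = -C/13)
-20*a(-41) = -(-20)*(-41)/13 = -20*41/13 = -820/13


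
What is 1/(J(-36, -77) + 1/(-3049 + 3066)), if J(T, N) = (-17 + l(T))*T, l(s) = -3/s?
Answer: 17/10354 ≈ 0.0016419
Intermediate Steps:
J(T, N) = T*(-17 - 3/T) (J(T, N) = (-17 - 3/T)*T = T*(-17 - 3/T))
1/(J(-36, -77) + 1/(-3049 + 3066)) = 1/((-3 - 17*(-36)) + 1/(-3049 + 3066)) = 1/((-3 + 612) + 1/17) = 1/(609 + 1/17) = 1/(10354/17) = 17/10354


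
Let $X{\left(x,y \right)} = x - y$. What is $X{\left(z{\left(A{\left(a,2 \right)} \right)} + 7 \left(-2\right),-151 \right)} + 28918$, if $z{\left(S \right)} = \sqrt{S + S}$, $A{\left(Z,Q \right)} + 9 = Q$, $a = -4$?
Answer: $29055 + i \sqrt{14} \approx 29055.0 + 3.7417 i$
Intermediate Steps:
$A{\left(Z,Q \right)} = -9 + Q$
$z{\left(S \right)} = \sqrt{2} \sqrt{S}$ ($z{\left(S \right)} = \sqrt{2 S} = \sqrt{2} \sqrt{S}$)
$X{\left(z{\left(A{\left(a,2 \right)} \right)} + 7 \left(-2\right),-151 \right)} + 28918 = \left(\left(\sqrt{2} \sqrt{-9 + 2} + 7 \left(-2\right)\right) - -151\right) + 28918 = \left(\left(\sqrt{2} \sqrt{-7} - 14\right) + 151\right) + 28918 = \left(\left(\sqrt{2} i \sqrt{7} - 14\right) + 151\right) + 28918 = \left(\left(i \sqrt{14} - 14\right) + 151\right) + 28918 = \left(\left(-14 + i \sqrt{14}\right) + 151\right) + 28918 = \left(137 + i \sqrt{14}\right) + 28918 = 29055 + i \sqrt{14}$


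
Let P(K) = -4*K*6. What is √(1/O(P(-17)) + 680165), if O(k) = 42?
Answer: √1199811102/42 ≈ 824.72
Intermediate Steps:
P(K) = -24*K
√(1/O(P(-17)) + 680165) = √(1/42 + 680165) = √(28566931/42) = √1199811102/42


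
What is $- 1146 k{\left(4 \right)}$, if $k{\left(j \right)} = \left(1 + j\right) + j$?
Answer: $-10314$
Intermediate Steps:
$k{\left(j \right)} = 1 + 2 j$
$- 1146 k{\left(4 \right)} = - 1146 \left(1 + 2 \cdot 4\right) = - 1146 \left(1 + 8\right) = \left(-1146\right) 9 = -10314$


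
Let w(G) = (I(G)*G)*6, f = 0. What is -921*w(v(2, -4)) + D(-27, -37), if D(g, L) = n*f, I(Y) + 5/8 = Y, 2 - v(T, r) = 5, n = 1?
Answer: -240381/4 ≈ -60095.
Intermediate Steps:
v(T, r) = -3 (v(T, r) = 2 - 1*5 = 2 - 5 = -3)
I(Y) = -5/8 + Y
D(g, L) = 0 (D(g, L) = 1*0 = 0)
w(G) = 6*G*(-5/8 + G) (w(G) = ((-5/8 + G)*G)*6 = (G*(-5/8 + G))*6 = 6*G*(-5/8 + G))
-921*w(v(2, -4)) + D(-27, -37) = -2763*(-3)*(-5 + 8*(-3))/4 + 0 = -2763*(-3)*(-5 - 24)/4 + 0 = -2763*(-3)*(-29)/4 + 0 = -921*261/4 + 0 = -240381/4 + 0 = -240381/4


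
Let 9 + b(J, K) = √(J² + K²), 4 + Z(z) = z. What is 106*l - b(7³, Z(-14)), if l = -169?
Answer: -17905 - √117973 ≈ -18248.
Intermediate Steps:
Z(z) = -4 + z
b(J, K) = -9 + √(J² + K²)
106*l - b(7³, Z(-14)) = 106*(-169) - (-9 + √((7³)² + (-4 - 14)²)) = -17914 - (-9 + √(343² + (-18)²)) = -17914 - (-9 + √(117649 + 324)) = -17914 - (-9 + √117973) = -17914 + (9 - √117973) = -17905 - √117973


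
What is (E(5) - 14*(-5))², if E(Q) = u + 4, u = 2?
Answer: 5776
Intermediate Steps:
E(Q) = 6 (E(Q) = 2 + 4 = 6)
(E(5) - 14*(-5))² = (6 - 14*(-5))² = (6 + 70)² = 76² = 5776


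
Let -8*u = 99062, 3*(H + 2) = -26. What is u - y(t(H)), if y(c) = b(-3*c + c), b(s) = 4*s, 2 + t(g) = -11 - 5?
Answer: -50107/4 ≈ -12527.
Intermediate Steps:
H = -32/3 (H = -2 + (⅓)*(-26) = -2 - 26/3 = -32/3 ≈ -10.667)
t(g) = -18 (t(g) = -2 + (-11 - 5) = -2 - 16 = -18)
y(c) = -8*c (y(c) = 4*(-3*c + c) = 4*(-2*c) = -8*c)
u = -49531/4 (u = -⅛*99062 = -49531/4 ≈ -12383.)
u - y(t(H)) = -49531/4 - (-8)*(-18) = -49531/4 - 1*144 = -49531/4 - 144 = -50107/4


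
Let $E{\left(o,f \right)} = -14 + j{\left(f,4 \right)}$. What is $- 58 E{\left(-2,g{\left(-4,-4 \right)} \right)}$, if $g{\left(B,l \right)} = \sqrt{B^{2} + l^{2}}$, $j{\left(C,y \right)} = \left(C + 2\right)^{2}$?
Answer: $-1276 - 928 \sqrt{2} \approx -2588.4$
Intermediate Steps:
$j{\left(C,y \right)} = \left(2 + C\right)^{2}$
$E{\left(o,f \right)} = -14 + \left(2 + f\right)^{2}$
$- 58 E{\left(-2,g{\left(-4,-4 \right)} \right)} = - 58 \left(-14 + \left(2 + \sqrt{\left(-4\right)^{2} + \left(-4\right)^{2}}\right)^{2}\right) = - 58 \left(-14 + \left(2 + \sqrt{16 + 16}\right)^{2}\right) = - 58 \left(-14 + \left(2 + \sqrt{32}\right)^{2}\right) = - 58 \left(-14 + \left(2 + 4 \sqrt{2}\right)^{2}\right) = 812 - 58 \left(2 + 4 \sqrt{2}\right)^{2}$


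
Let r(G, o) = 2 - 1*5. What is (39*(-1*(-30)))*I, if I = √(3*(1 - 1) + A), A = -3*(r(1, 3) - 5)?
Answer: 2340*√6 ≈ 5731.8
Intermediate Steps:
r(G, o) = -3 (r(G, o) = 2 - 5 = -3)
A = 24 (A = -3*(-3 - 5) = -3*(-8) = 24)
I = 2*√6 (I = √(3*(1 - 1) + 24) = √(3*0 + 24) = √(0 + 24) = √24 = 2*√6 ≈ 4.8990)
(39*(-1*(-30)))*I = (39*(-1*(-30)))*(2*√6) = (39*30)*(2*√6) = 1170*(2*√6) = 2340*√6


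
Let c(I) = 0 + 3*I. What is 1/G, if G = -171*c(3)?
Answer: -1/1539 ≈ -0.00064977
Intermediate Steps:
c(I) = 3*I
G = -1539 (G = -513*3 = -171*9 = -1539)
1/G = 1/(-1539) = -1/1539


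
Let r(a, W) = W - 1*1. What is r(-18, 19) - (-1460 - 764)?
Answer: 2242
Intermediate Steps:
r(a, W) = -1 + W (r(a, W) = W - 1 = -1 + W)
r(-18, 19) - (-1460 - 764) = (-1 + 19) - (-1460 - 764) = 18 - 1*(-2224) = 18 + 2224 = 2242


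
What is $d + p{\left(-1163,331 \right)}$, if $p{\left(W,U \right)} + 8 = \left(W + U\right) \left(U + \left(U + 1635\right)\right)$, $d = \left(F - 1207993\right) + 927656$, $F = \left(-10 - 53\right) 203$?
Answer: $-2204238$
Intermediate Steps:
$F = -12789$ ($F = \left(-63\right) 203 = -12789$)
$d = -293126$ ($d = \left(-12789 - 1207993\right) + 927656 = -1220782 + 927656 = -293126$)
$p{\left(W,U \right)} = -8 + \left(1635 + 2 U\right) \left(U + W\right)$ ($p{\left(W,U \right)} = -8 + \left(W + U\right) \left(U + \left(U + 1635\right)\right) = -8 + \left(U + W\right) \left(U + \left(1635 + U\right)\right) = -8 + \left(U + W\right) \left(1635 + 2 U\right) = -8 + \left(1635 + 2 U\right) \left(U + W\right)$)
$d + p{\left(-1163,331 \right)} = -293126 + \left(-8 + 2 \cdot 331^{2} + 1635 \cdot 331 + 1635 \left(-1163\right) + 2 \cdot 331 \left(-1163\right)\right) = -293126 - 1911112 = -2204238$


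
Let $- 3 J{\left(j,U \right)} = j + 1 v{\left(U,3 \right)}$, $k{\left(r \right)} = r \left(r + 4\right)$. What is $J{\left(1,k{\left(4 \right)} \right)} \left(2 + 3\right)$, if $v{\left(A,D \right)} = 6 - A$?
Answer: $\frac{125}{3} \approx 41.667$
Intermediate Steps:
$k{\left(r \right)} = r \left(4 + r\right)$
$J{\left(j,U \right)} = -2 - \frac{j}{3} + \frac{U}{3}$ ($J{\left(j,U \right)} = - \frac{j + 1 \left(6 - U\right)}{3} = - \frac{j - \left(-6 + U\right)}{3} = - \frac{6 + j - U}{3} = -2 - \frac{j}{3} + \frac{U}{3}$)
$J{\left(1,k{\left(4 \right)} \right)} \left(2 + 3\right) = \left(-2 - \frac{1}{3} + \frac{4 \left(4 + 4\right)}{3}\right) \left(2 + 3\right) = \left(-2 - \frac{1}{3} + \frac{4 \cdot 8}{3}\right) 5 = \left(-2 - \frac{1}{3} + \frac{1}{3} \cdot 32\right) 5 = \left(-2 - \frac{1}{3} + \frac{32}{3}\right) 5 = \frac{25}{3} \cdot 5 = \frac{125}{3}$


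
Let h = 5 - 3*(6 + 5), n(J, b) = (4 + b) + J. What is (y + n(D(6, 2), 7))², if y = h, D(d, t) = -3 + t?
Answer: 324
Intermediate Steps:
n(J, b) = 4 + J + b
h = -28 (h = 5 - 3*11 = 5 - 33 = -28)
y = -28
(y + n(D(6, 2), 7))² = (-28 + (4 + (-3 + 2) + 7))² = (-28 + (4 - 1 + 7))² = (-28 + 10)² = (-18)² = 324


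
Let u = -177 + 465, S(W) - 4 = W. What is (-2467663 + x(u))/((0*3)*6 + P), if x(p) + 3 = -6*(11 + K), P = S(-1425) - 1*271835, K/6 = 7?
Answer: 308498/34157 ≈ 9.0318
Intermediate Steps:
S(W) = 4 + W
K = 42 (K = 6*7 = 42)
P = -273256 (P = (4 - 1425) - 1*271835 = -1421 - 271835 = -273256)
u = 288
x(p) = -321 (x(p) = -3 - 6*(11 + 42) = -3 - 6*53 = -3 - 318 = -321)
(-2467663 + x(u))/((0*3)*6 + P) = (-2467663 - 321)/((0*3)*6 - 273256) = -2467984/(0*6 - 273256) = -2467984/(0 - 273256) = -2467984/(-273256) = -2467984*(-1/273256) = 308498/34157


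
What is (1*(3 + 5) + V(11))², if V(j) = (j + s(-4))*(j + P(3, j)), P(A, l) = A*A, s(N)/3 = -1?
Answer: 28224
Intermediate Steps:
s(N) = -3 (s(N) = 3*(-1) = -3)
P(A, l) = A²
V(j) = (-3 + j)*(9 + j) (V(j) = (j - 3)*(j + 3²) = (-3 + j)*(j + 9) = (-3 + j)*(9 + j))
(1*(3 + 5) + V(11))² = (1*(3 + 5) + (-27 + 11² + 6*11))² = (1*8 + (-27 + 121 + 66))² = (8 + 160)² = 168² = 28224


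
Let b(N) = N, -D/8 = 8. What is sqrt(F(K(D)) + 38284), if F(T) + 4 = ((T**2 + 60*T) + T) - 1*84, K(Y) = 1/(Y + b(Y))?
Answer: sqrt(625795457)/128 ≈ 195.44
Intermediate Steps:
D = -64 (D = -8*8 = -64)
K(Y) = 1/(2*Y) (K(Y) = 1/(Y + Y) = 1/(2*Y))
F(T) = -88 + T**2 + 61*T (F(T) = -4 + (((T**2 + 60*T) + T) - 1*84) = -4 + ((T**2 + 61*T) - 84) = -4 + (-84 + T**2 + 61*T) = -88 + T**2 + 61*T)
sqrt(F(K(D)) + 38284) = sqrt((-88 + ((1/2)/(-64))**2 + 61*((1/2)/(-64))) + 38284) = sqrt((-88 + ((1/2)*(-1/64))**2 + 61*((1/2)*(-1/64))) + 38284) = sqrt((-88 + (-1/128)**2 + 61*(-1/128)) + 38284) = sqrt((-88 + 1/16384 - 61/128) + 38284) = sqrt(-1449599/16384 + 38284) = sqrt(625795457/16384) = sqrt(625795457)/128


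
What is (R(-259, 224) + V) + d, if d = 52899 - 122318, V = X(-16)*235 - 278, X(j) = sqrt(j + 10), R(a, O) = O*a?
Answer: -127713 + 235*I*sqrt(6) ≈ -1.2771e+5 + 575.63*I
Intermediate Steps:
X(j) = sqrt(10 + j)
V = -278 + 235*I*sqrt(6) (V = sqrt(10 - 16)*235 - 278 = sqrt(-6)*235 - 278 = (I*sqrt(6))*235 - 278 = 235*I*sqrt(6) - 278 = -278 + 235*I*sqrt(6) ≈ -278.0 + 575.63*I)
d = -69419
(R(-259, 224) + V) + d = (224*(-259) + (-278 + 235*I*sqrt(6))) - 69419 = (-58016 + (-278 + 235*I*sqrt(6))) - 69419 = (-58294 + 235*I*sqrt(6)) - 69419 = -127713 + 235*I*sqrt(6)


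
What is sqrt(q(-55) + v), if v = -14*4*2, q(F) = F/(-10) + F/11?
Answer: I*sqrt(446)/2 ≈ 10.559*I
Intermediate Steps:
q(F) = -F/110 (q(F) = F*(-1/10) + F*(1/11) = -F/10 + F/11 = -F/110)
v = -112 (v = -56*2 = -112)
sqrt(q(-55) + v) = sqrt(-1/110*(-55) - 112) = sqrt(1/2 - 112) = sqrt(-223/2) = I*sqrt(446)/2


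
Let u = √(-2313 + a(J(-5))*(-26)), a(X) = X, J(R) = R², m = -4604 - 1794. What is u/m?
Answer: -I*√2963/6398 ≈ -0.0085079*I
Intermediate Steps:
m = -6398
u = I*√2963 (u = √(-2313 + (-5)²*(-26)) = √(-2313 + 25*(-26)) = √(-2313 - 650) = √(-2963) = I*√2963 ≈ 54.433*I)
u/m = (I*√2963)/(-6398) = (I*√2963)*(-1/6398) = -I*√2963/6398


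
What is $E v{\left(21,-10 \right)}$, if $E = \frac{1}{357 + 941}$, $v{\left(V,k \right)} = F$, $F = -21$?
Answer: $- \frac{21}{1298} \approx -0.016179$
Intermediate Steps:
$v{\left(V,k \right)} = -21$
$E = \frac{1}{1298} \approx 0.00077042$
$E v{\left(21,-10 \right)} = \frac{1}{1298} \left(-21\right) = - \frac{21}{1298}$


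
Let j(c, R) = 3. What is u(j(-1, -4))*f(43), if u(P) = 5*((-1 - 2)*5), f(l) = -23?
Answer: 1725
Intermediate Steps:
u(P) = -75 (u(P) = 5*(-3*5) = 5*(-15) = -75)
u(j(-1, -4))*f(43) = -75*(-23) = 1725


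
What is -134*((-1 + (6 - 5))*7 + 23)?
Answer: -3082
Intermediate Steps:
-134*((-1 + (6 - 5))*7 + 23) = -134*((-1 + 1)*7 + 23) = -134*(0*7 + 23) = -134*(0 + 23) = -134*23 = -3082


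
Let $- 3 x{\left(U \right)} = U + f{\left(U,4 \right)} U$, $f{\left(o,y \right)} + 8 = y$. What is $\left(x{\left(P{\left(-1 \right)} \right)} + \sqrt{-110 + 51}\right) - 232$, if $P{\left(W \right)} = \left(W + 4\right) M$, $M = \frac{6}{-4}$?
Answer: $- \frac{473}{2} + i \sqrt{59} \approx -236.5 + 7.6811 i$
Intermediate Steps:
$f{\left(o,y \right)} = -8 + y$
$M = - \frac{3}{2}$ ($M = 6 \left(- \frac{1}{4}\right) = - \frac{3}{2} \approx -1.5$)
$P{\left(W \right)} = -6 - \frac{3 W}{2}$ ($P{\left(W \right)} = \left(W + 4\right) \left(- \frac{3}{2}\right) = \left(4 + W\right) \left(- \frac{3}{2}\right) = -6 - \frac{3 W}{2}$)
$x{\left(U \right)} = U$ ($x{\left(U \right)} = - \frac{U + \left(-8 + 4\right) U}{3} = - \frac{U - 4 U}{3} = - \frac{\left(-3\right) U}{3} = U$)
$\left(x{\left(P{\left(-1 \right)} \right)} + \sqrt{-110 + 51}\right) - 232 = \left(\left(-6 - - \frac{3}{2}\right) + \sqrt{-110 + 51}\right) - 232 = \left(\left(-6 + \frac{3}{2}\right) + \sqrt{-59}\right) - 232 = \left(- \frac{9}{2} + i \sqrt{59}\right) - 232 = - \frac{473}{2} + i \sqrt{59}$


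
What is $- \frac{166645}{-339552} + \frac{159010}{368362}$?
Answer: $\frac{57688924505}{62539026912} \approx 0.92245$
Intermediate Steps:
$- \frac{166645}{-339552} + \frac{159010}{368362} = \left(-166645\right) \left(- \frac{1}{339552}\right) + 159010 \cdot \frac{1}{368362} = \frac{166645}{339552} + \frac{79505}{184181} = \frac{57688924505}{62539026912}$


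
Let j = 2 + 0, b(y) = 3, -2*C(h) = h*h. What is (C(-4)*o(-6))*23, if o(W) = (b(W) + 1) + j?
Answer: -1104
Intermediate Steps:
C(h) = -h**2/2 (C(h) = -h*h/2 = -h**2/2)
j = 2
o(W) = 6 (o(W) = (3 + 1) + 2 = 4 + 2 = 6)
(C(-4)*o(-6))*23 = (-1/2*(-4)**2*6)*23 = (-1/2*16*6)*23 = -8*6*23 = -48*23 = -1104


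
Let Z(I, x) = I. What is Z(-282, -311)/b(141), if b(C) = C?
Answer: -2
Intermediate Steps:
Z(-282, -311)/b(141) = -282/141 = -282*1/141 = -2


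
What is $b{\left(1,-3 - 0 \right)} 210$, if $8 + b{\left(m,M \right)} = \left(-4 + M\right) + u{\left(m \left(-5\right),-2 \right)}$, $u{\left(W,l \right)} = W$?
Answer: $-4200$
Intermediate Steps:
$b{\left(m,M \right)} = -12 + M - 5 m$ ($b{\left(m,M \right)} = -8 + \left(\left(-4 + M\right) + m \left(-5\right)\right) = -8 - \left(4 - M + 5 m\right) = -12 + M - 5 m$)
$b{\left(1,-3 - 0 \right)} 210 = \left(-12 - 3 - 5\right) 210 = \left(-20\right) 210 = -4200$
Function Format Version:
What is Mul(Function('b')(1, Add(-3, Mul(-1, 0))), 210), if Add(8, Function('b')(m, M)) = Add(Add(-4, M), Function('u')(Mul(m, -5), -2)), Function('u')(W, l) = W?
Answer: -4200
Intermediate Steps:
Function('b')(m, M) = Add(-12, M, Mul(-5, m)) (Function('b')(m, M) = Add(-8, Add(Add(-4, M), Mul(m, -5))) = Add(-8, Add(Add(-4, M), Mul(-5, m))) = Add(-8, Add(-4, M, Mul(-5, m))) = Add(-12, M, Mul(-5, m)))
Mul(Function('b')(1, Add(-3, Mul(-1, 0))), 210) = Mul(Add(-12, Add(-3, Mul(-1, 0)), Mul(-5, 1)), 210) = Mul(Add(-12, Add(-3, 0), -5), 210) = Mul(Add(-12, -3, -5), 210) = Mul(-20, 210) = -4200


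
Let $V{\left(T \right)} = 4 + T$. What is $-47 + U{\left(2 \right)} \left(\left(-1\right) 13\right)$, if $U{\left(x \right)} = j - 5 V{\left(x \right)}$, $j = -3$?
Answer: $382$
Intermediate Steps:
$U{\left(x \right)} = -23 - 5 x$ ($U{\left(x \right)} = -3 - 5 \left(4 + x\right) = -3 - \left(20 + 5 x\right) = -23 - 5 x$)
$-47 + U{\left(2 \right)} \left(\left(-1\right) 13\right) = -47 + \left(-23 - 10\right) \left(\left(-1\right) 13\right) = -47 + \left(-23 - 10\right) \left(-13\right) = -47 - -429 = -47 + 429 = 382$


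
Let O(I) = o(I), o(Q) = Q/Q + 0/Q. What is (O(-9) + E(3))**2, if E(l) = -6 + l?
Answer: 4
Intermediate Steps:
o(Q) = 1 (o(Q) = 1 + 0 = 1)
O(I) = 1
(O(-9) + E(3))**2 = (1 + (-6 + 3))**2 = (1 - 3)**2 = (-2)**2 = 4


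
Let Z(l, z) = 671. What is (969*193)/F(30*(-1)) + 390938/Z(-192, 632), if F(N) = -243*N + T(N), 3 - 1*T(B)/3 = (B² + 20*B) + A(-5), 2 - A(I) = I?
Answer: 872963657/1426546 ≈ 611.94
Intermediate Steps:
A(I) = 2 - I
T(B) = -12 - 60*B - 3*B² (T(B) = 9 - 3*((B² + 20*B) + (2 - 1*(-5))) = 9 - 3*((B² + 20*B) + (2 + 5)) = 9 - 3*((B² + 20*B) + 7) = 9 - 3*(7 + B² + 20*B) = 9 + (-21 - 60*B - 3*B²) = -12 - 60*B - 3*B²)
F(N) = -12 - 303*N - 3*N² (F(N) = -243*N + (-12 - 60*N - 3*N²) = -12 - 303*N - 3*N²)
(969*193)/F(30*(-1)) + 390938/Z(-192, 632) = (969*193)/(-12 - 9090*(-1) - 3*(30*(-1))²) + 390938/671 = 187017/(-12 - 303*(-30) - 3*(-30)²) + 390938*(1/671) = 187017/(-12 + 9090 - 3*900) + 390938/671 = 187017/(-12 + 9090 - 2700) + 390938/671 = 187017/6378 + 390938/671 = 187017*(1/6378) + 390938/671 = 62339/2126 + 390938/671 = 872963657/1426546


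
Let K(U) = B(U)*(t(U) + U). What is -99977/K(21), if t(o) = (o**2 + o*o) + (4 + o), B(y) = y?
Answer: -99977/19488 ≈ -5.1302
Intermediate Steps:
t(o) = 4 + o + 2*o**2 (t(o) = (o**2 + o**2) + (4 + o) = 2*o**2 + (4 + o) = 4 + o + 2*o**2)
K(U) = U*(4 + 2*U + 2*U**2) (K(U) = U*((4 + U + 2*U**2) + U) = U*(4 + 2*U + 2*U**2))
-99977/K(21) = -99977*1/(42*(2 + 21 + 21**2)) = -99977*1/(42*(2 + 21 + 441)) = -99977/(2*21*464) = -99977/19488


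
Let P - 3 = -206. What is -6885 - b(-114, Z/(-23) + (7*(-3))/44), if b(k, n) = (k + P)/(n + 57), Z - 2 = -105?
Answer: -424710901/61733 ≈ -6879.8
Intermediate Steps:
Z = -103 (Z = 2 - 105 = -103)
P = -203 (P = 3 - 206 = -203)
b(k, n) = (-203 + k)/(57 + n) (b(k, n) = (k - 203)/(n + 57) = (-203 + k)/(57 + n))
-6885 - b(-114, Z/(-23) + (7*(-3))/44) = -6885 - (-203 - 114)/(57 + (-103/(-23) + (7*(-3))/44)) = -6885 - (-317)/(57 + (-103*(-1/23) - 21*1/44)) = -6885 - (-317)/(57 + (103/23 - 21/44)) = -6885 - (-317)/(57 + 4049/1012) = -6885 - (-317)/61733/1012 = -6885 - 1012*(-317)/61733 = -6885 - 1*(-320804/61733) = -6885 + 320804/61733 = -424710901/61733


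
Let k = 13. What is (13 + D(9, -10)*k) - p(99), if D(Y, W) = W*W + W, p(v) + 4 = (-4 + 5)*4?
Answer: 1183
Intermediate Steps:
p(v) = 0 (p(v) = -4 + (-4 + 5)*4 = -4 + 1*4 = -4 + 4 = 0)
D(Y, W) = W + W² (D(Y, W) = W² + W = W + W²)
(13 + D(9, -10)*k) - p(99) = (13 - 10*(1 - 10)*13) - 1*0 = (13 - 10*(-9)*13) + 0 = (13 + 90*13) + 0 = (13 + 1170) + 0 = 1183 + 0 = 1183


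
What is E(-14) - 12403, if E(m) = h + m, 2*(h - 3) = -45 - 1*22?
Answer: -24895/2 ≈ -12448.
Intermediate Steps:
h = -61/2 (h = 3 + (-45 - 1*22)/2 = 3 + (-45 - 22)/2 = 3 + (½)*(-67) = 3 - 67/2 = -61/2 ≈ -30.500)
E(m) = -61/2 + m
E(-14) - 12403 = (-61/2 - 14) - 12403 = -89/2 - 12403 = -24895/2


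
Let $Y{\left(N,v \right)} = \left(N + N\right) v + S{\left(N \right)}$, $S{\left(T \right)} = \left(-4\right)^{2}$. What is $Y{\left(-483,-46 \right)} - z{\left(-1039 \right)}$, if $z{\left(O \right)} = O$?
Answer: $45491$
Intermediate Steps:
$S{\left(T \right)} = 16$
$Y{\left(N,v \right)} = 16 + 2 N v$ ($Y{\left(N,v \right)} = \left(N + N\right) v + 16 = 2 N v + 16 = 16 + 2 N v$)
$Y{\left(-483,-46 \right)} - z{\left(-1039 \right)} = \left(16 + 2 \left(-483\right) \left(-46\right)\right) - -1039 = \left(16 + 44436\right) + 1039 = 44452 + 1039 = 45491$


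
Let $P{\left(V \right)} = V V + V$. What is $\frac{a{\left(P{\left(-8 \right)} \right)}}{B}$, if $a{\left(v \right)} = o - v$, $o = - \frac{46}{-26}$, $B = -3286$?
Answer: $\frac{705}{42718} \approx 0.016504$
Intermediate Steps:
$P{\left(V \right)} = V + V^{2}$ ($P{\left(V \right)} = V^{2} + V = V + V^{2}$)
$o = \frac{23}{13}$ ($o = \left(-46\right) \left(- \frac{1}{26}\right) = \frac{23}{13} \approx 1.7692$)
$a{\left(v \right)} = \frac{23}{13} - v$
$\frac{a{\left(P{\left(-8 \right)} \right)}}{B} = \frac{\frac{23}{13} - - 8 \left(1 - 8\right)}{-3286} = \left(\frac{23}{13} - \left(-8\right) \left(-7\right)\right) \left(- \frac{1}{3286}\right) = \left(\frac{23}{13} - 56\right) \left(- \frac{1}{3286}\right) = \left(- \frac{705}{13}\right) \left(- \frac{1}{3286}\right) = \frac{705}{42718}$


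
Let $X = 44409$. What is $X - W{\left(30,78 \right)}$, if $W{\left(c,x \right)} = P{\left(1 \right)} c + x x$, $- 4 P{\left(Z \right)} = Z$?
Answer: $\frac{76665}{2} \approx 38333.0$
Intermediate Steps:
$P{\left(Z \right)} = - \frac{Z}{4}$
$W{\left(c,x \right)} = x^{2} - \frac{c}{4}$ ($W{\left(c,x \right)} = \left(- \frac{1}{4}\right) 1 c + x x = - \frac{c}{4} + x^{2} = x^{2} - \frac{c}{4}$)
$X - W{\left(30,78 \right)} = 44409 - \left(78^{2} - \frac{15}{2}\right) = 44409 - \left(6084 - \frac{15}{2}\right) = 44409 - \frac{12153}{2} = \frac{76665}{2}$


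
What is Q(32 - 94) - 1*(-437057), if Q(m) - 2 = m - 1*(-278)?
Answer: 437275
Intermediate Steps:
Q(m) = 280 + m (Q(m) = 2 + (m - 1*(-278)) = 2 + (m + 278) = 2 + (278 + m) = 280 + m)
Q(32 - 94) - 1*(-437057) = (280 + (32 - 94)) - 1*(-437057) = (280 - 62) + 437057 = 218 + 437057 = 437275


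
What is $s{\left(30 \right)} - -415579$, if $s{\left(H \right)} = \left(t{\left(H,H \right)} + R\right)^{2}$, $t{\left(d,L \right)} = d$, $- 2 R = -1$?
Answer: $\frac{1666037}{4} \approx 4.1651 \cdot 10^{5}$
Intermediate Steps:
$R = \frac{1}{2}$ ($R = \left(- \frac{1}{2}\right) \left(-1\right) = \frac{1}{2} \approx 0.5$)
$s{\left(H \right)} = \left(\frac{1}{2} + H\right)^{2}$ ($s{\left(H \right)} = \left(H + \frac{1}{2}\right)^{2} = \left(\frac{1}{2} + H\right)^{2}$)
$s{\left(30 \right)} - -415579 = \frac{\left(1 + 2 \cdot 30\right)^{2}}{4} - -415579 = \frac{\left(1 + 60\right)^{2}}{4} + 415579 = \frac{61^{2}}{4} + 415579 = \frac{1}{4} \cdot 3721 + 415579 = \frac{3721}{4} + 415579 = \frac{1666037}{4}$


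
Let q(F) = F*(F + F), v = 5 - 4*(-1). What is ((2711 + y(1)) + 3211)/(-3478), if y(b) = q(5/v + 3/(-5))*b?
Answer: -5996029/3521475 ≈ -1.7027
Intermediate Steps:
v = 9 (v = 5 + 4 = 9)
q(F) = 2*F² (q(F) = F*(2*F) = 2*F²)
y(b) = 8*b/2025 (y(b) = (2*(5/9 + 3/(-5))²)*b = (2*(5*(⅑) + 3*(-⅕))²)*b = (2*(5/9 - ⅗)²)*b = (2*(-2/45)²)*b = (2*(4/2025))*b = 8*b/2025)
((2711 + y(1)) + 3211)/(-3478) = ((2711 + (8/2025)*1) + 3211)/(-3478) = ((2711 + 8/2025) + 3211)*(-1/3478) = (5489783/2025 + 3211)*(-1/3478) = (11992058/2025)*(-1/3478) = -5996029/3521475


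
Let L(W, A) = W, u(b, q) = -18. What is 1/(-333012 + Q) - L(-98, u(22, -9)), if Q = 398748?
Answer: 6442129/65736 ≈ 98.000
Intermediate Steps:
1/(-333012 + Q) - L(-98, u(22, -9)) = 1/(-333012 + 398748) - 1*(-98) = 1/65736 + 98 = 6442129/65736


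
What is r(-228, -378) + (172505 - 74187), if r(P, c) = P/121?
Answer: 11896250/121 ≈ 98316.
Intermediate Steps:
r(P, c) = P/121 (r(P, c) = P*(1/121) = P/121)
r(-228, -378) + (172505 - 74187) = (1/121)*(-228) + (172505 - 74187) = -228/121 + 98318 = 11896250/121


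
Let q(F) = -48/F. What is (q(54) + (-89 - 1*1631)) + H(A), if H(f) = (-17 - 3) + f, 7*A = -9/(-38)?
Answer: -4167607/2394 ≈ -1740.9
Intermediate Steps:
A = 9/266 (A = (-9/(-38))/7 = (-9*(-1/38))/7 = (⅐)*(9/38) = 9/266 ≈ 0.033835)
H(f) = -20 + f
(q(54) + (-89 - 1*1631)) + H(A) = (-48/54 + (-89 - 1*1631)) + (-20 + 9/266) = (-48*1/54 + (-89 - 1631)) - 5311/266 = (-8/9 - 1720) - 5311/266 = -15488/9 - 5311/266 = -4167607/2394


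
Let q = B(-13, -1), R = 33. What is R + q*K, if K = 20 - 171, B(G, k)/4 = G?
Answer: 7885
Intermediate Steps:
B(G, k) = 4*G
K = -151
q = -52 (q = 4*(-13) = -52)
R + q*K = 33 - 52*(-151) = 33 + 7852 = 7885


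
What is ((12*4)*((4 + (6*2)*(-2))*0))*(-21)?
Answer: 0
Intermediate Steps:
((12*4)*((4 + (6*2)*(-2))*0))*(-21) = (48*((4 + 12*(-2))*0))*(-21) = (48*((4 - 24)*0))*(-21) = (48*(-20*0))*(-21) = (48*0)*(-21) = 0*(-21) = 0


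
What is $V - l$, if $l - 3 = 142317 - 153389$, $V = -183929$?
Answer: $-172860$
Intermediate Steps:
$l = -11069$ ($l = 3 + \left(142317 - 153389\right) = 3 - 11072 = -11069$)
$V - l = -183929 - -11069 = -183929 + 11069 = -172860$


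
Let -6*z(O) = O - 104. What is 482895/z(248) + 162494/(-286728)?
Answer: -5769309059/286728 ≈ -20121.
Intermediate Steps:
z(O) = 52/3 - O/6 (z(O) = -(O - 104)/6 = -(-104 + O)/6 = 52/3 - O/6)
482895/z(248) + 162494/(-286728) = 482895/(52/3 - 1/6*248) + 162494/(-286728) = 482895/(52/3 - 124/3) + 162494*(-1/286728) = 482895/(-24) - 81247/143364 = 482895*(-1/24) - 81247/143364 = -160965/8 - 81247/143364 = -5769309059/286728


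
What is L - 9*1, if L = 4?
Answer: -5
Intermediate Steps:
L - 9*1 = 4 - 9*1 = 4 - 9 = -5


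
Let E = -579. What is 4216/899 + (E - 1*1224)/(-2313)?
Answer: 122285/22359 ≈ 5.4692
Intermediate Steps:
4216/899 + (E - 1*1224)/(-2313) = 4216/899 + (-579 - 1*1224)/(-2313) = 4216*(1/899) + (-579 - 1224)*(-1/2313) = 136/29 - 1803*(-1/2313) = 136/29 + 601/771 = 122285/22359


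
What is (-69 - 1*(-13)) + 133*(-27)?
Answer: -3647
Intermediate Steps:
(-69 - 1*(-13)) + 133*(-27) = (-69 + 13) - 3591 = -56 - 3591 = -3647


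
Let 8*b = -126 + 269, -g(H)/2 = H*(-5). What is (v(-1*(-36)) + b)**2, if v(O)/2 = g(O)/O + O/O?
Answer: 101761/64 ≈ 1590.0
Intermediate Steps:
g(H) = 10*H (g(H) = -2*H*(-5) = -(-10)*H = 10*H)
v(O) = 22 (v(O) = 2*((10*O)/O + O/O) = 2*(10 + 1) = 2*11 = 22)
b = 143/8 (b = (-126 + 269)/8 = (1/8)*143 = 143/8 ≈ 17.875)
(v(-1*(-36)) + b)**2 = (22 + 143/8)**2 = (319/8)**2 = 101761/64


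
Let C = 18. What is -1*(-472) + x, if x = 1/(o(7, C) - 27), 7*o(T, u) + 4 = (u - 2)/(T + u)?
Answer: 324239/687 ≈ 471.96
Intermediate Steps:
o(T, u) = -4/7 + (-2 + u)/(7*(T + u)) (o(T, u) = -4/7 + ((u - 2)/(T + u))/7 = -4/7 + ((-2 + u)/(T + u))/7 = -4/7 + (-2 + u)/(7*(T + u)))
x = -25/687 (x = 1/((-2 - 4*7 - 3*18)/(7*(7 + 18)) - 27) = 1/((⅐)*(-2 - 28 - 54)/25 - 27) = 1/((⅐)*(1/25)*(-84) - 27) = 1/(-12/25 - 27) = 1/(-687/25) = -25/687 ≈ -0.036390)
-1*(-472) + x = -1*(-472) - 25/687 = 472 - 25/687 = 324239/687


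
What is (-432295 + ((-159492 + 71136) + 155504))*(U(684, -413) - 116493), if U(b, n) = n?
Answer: 42687875182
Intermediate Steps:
(-432295 + ((-159492 + 71136) + 155504))*(U(684, -413) - 116493) = (-432295 + ((-159492 + 71136) + 155504))*(-413 - 116493) = (-432295 + (-88356 + 155504))*(-116906) = (-432295 + 67148)*(-116906) = -365147*(-116906) = 42687875182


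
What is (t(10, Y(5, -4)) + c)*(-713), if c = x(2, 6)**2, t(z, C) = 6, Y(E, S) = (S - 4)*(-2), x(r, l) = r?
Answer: -7130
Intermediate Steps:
Y(E, S) = 8 - 2*S (Y(E, S) = (-4 + S)*(-2) = 8 - 2*S)
c = 4 (c = 2**2 = 4)
(t(10, Y(5, -4)) + c)*(-713) = (6 + 4)*(-713) = 10*(-713) = -7130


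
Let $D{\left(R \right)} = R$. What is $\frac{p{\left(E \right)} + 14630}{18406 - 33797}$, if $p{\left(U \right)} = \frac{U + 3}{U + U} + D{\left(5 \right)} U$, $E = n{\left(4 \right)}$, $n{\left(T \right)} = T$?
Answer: $- \frac{117207}{123128} \approx -0.95191$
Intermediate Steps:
$E = 4$
$p{\left(U \right)} = 5 U + \frac{3 + U}{2 U}$ ($p{\left(U \right)} = \frac{U + 3}{U + U} + 5 U = \frac{3 + U}{2 U} + 5 U = 5 U + \frac{3 + U}{2 U}$)
$\frac{p{\left(E \right)} + 14630}{18406 - 33797} = \frac{\frac{3 + 4 \left(1 + 10 \cdot 4\right)}{2 \cdot 4} + 14630}{18406 - 33797} = \frac{\frac{1}{2} \cdot \frac{1}{4} \left(3 + 4 \left(1 + 40\right)\right) + 14630}{-15391} = \left(\frac{1}{2} \cdot \frac{1}{4} \left(3 + 4 \cdot 41\right) + 14630\right) \left(- \frac{1}{15391}\right) = \left(\frac{1}{2} \cdot \frac{1}{4} \left(3 + 164\right) + 14630\right) \left(- \frac{1}{15391}\right) = \left(\frac{1}{2} \cdot \frac{1}{4} \cdot 167 + 14630\right) \left(- \frac{1}{15391}\right) = \left(\frac{167}{8} + 14630\right) \left(- \frac{1}{15391}\right) = \frac{117207}{8} \left(- \frac{1}{15391}\right) = - \frac{117207}{123128}$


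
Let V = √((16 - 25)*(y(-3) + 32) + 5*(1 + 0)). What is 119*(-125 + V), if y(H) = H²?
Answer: -14875 + 238*I*√91 ≈ -14875.0 + 2270.4*I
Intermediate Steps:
V = 2*I*√91 (V = √((16 - 25)*((-3)² + 32) + 5*(1 + 0)) = √(-9*(9 + 32) + 5*1) = √(-9*41 + 5) = √(-369 + 5) = √(-364) = 2*I*√91 ≈ 19.079*I)
119*(-125 + V) = 119*(-125 + 2*I*√91) = -14875 + 238*I*√91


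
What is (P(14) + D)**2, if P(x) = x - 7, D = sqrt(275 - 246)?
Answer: (7 + sqrt(29))**2 ≈ 153.39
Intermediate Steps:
D = sqrt(29) ≈ 5.3852
P(x) = -7 + x
(P(14) + D)**2 = ((-7 + 14) + sqrt(29))**2 = (7 + sqrt(29))**2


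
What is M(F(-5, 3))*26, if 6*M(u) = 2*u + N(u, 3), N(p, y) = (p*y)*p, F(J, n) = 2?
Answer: 208/3 ≈ 69.333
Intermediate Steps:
N(p, y) = y*p²
M(u) = u²/2 + u/3 (M(u) = (2*u + 3*u²)/6 = u²/2 + u/3)
M(F(-5, 3))*26 = ((⅙)*2*(2 + 3*2))*26 = ((⅙)*2*(2 + 6))*26 = ((⅙)*2*8)*26 = (8/3)*26 = 208/3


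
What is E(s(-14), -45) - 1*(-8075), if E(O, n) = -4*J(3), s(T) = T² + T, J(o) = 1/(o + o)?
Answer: 24223/3 ≈ 8074.3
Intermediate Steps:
J(o) = 1/(2*o)
s(T) = T + T²
E(O, n) = -⅔ (E(O, n) = -2/3 = -4*⅙ = -⅔)
E(s(-14), -45) - 1*(-8075) = -⅔ - 1*(-8075) = -⅔ + 8075 = 24223/3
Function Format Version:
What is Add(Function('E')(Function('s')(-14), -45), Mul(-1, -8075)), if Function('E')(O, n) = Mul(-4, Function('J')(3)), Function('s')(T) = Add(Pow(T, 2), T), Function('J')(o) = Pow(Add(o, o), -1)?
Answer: Rational(24223, 3) ≈ 8074.3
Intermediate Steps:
Function('J')(o) = Mul(Rational(1, 2), Pow(o, -1)) (Function('J')(o) = Pow(Mul(2, o), -1) = Mul(Rational(1, 2), Pow(o, -1)))
Function('s')(T) = Add(T, Pow(T, 2))
Function('E')(O, n) = Rational(-2, 3) (Function('E')(O, n) = Mul(-4, Mul(Rational(1, 2), Pow(3, -1))) = Mul(-4, Mul(Rational(1, 2), Rational(1, 3))) = Mul(-4, Rational(1, 6)) = Rational(-2, 3))
Add(Function('E')(Function('s')(-14), -45), Mul(-1, -8075)) = Add(Rational(-2, 3), Mul(-1, -8075)) = Add(Rational(-2, 3), 8075) = Rational(24223, 3)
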